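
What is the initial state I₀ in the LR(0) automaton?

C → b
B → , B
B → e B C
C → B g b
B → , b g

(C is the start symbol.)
First, augment the grammar with C' → C
I₀ = CLOSURE({ [C' → . C] }):
  [C' → . C] has the dot before C: add [C → . b], [C → . B g b]
  [C → . B g b] has the dot before B: add [B → . , B], [B → . e B C], [B → . , b g]
No further items can be added.

I₀ = { [B → . , B], [B → . , b g], [B → . e B C], [C → . B g b], [C → . b], [C' → . C] }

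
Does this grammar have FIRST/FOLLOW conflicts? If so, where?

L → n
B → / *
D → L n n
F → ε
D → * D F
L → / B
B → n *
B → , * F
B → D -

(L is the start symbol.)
No FIRST/FOLLOW conflicts.

Nullable non-terminals: F.
F has a nullable alternative but only one production, so nothing to check.

B, D, L have no nullable alternative, so no FIRST/FOLLOW check is needed there.

No FIRST/FOLLOW conflicts found.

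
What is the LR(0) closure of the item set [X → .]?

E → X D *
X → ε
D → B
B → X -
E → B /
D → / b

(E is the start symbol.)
{ [X → .] }

To compute CLOSURE, for each item [A → α.Bβ] where B is a non-terminal, add [B → .γ] for all productions B → γ; repeat for the newly added items until nothing changes.

Start with: [X → .]
The dot is at the end, so nothing is added.

CLOSURE = { [X → .] }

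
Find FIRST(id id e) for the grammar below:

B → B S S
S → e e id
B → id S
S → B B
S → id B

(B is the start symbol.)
{ 'id' }

To compute FIRST(id id e), process the symbols left to right:
Symbol id is a terminal. Add 'id' and stop.
FIRST(id id e) = { 'id' }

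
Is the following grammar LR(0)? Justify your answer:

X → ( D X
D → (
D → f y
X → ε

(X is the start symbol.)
Augment with X' → X and build the canonical LR(0) collection (I0 = CLOSURE({[X' → . X]}), then GOTO on every symbol after a dot until no new states appear). It has 8 states:
  I0: { [X → . ( D X], [X → .], [X' → . X] }  — shift, reduce
  I1: { [D → . (], [D → . f y], [X → ( . D X] }  — shift
  I2: { [X' → X .] }  — accept
  I3: { [D → ( .] }  — reduce
  I4: { [X → ( D . X], [X → . ( D X], [X → .] }  — shift, reduce
  I5: { [D → f . y] }  — shift
  I6: { [D → f y .] }  — reduce
  I7: { [X → ( D X .] }  — reduce

Conflict in state I0:
  Shift-reduce conflict between [X → .] and [X → . ( D X]
So the grammar is NOT LR(0).

Answer: No. Shift-reduce conflict between [X → .] and [X → . ( D X]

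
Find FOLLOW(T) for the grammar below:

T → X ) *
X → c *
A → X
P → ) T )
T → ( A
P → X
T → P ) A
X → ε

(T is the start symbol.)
T is the start symbol, so $ ∈ FOLLOW(T).
In P → ) T ): T is followed by ')', add FIRST(')') \ {ε} = { ')' }

Taking the union: FOLLOW(T) = { $, ')' }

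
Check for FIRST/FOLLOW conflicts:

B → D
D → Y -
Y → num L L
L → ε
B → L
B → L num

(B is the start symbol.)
A FIRST/FOLLOW conflict occurs when a non-terminal N has a nullable alternative N → β (β ⇒* ε) and another alternative N → α with FIRST(α) ∩ FOLLOW(N) ≠ ∅: on such a lookahead the parser cannot decide between expanding α and letting N vanish via β.

Nullable non-terminals: B, L.
FIRST sets used below: FIRST(D) = { 'num' }, FIRST(L) = { ε }

B: nullable alternative(s) B → L; FOLLOW(B) = { $ }
  B → D: FIRST \ {ε} = { 'num' } — disjoint from FOLLOW(B)
  B → L: FIRST \ {ε} = { } — this is the only nullable alternative, skip
  B → L num: FIRST \ {ε} = { 'num' } — disjoint from FOLLOW(B)
L has a nullable alternative but only one production, so nothing to check.

D, Y have no nullable alternative, so no FIRST/FOLLOW check is needed there.

No FIRST/FOLLOW conflicts found.

Answer: No FIRST/FOLLOW conflicts.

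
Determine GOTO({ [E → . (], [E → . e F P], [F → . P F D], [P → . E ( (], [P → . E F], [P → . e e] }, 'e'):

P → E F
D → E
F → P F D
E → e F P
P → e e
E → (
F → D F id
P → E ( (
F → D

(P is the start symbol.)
{ [D → . E], [E → . (], [E → . e F P], [E → e . F P], [F → . D F id], [F → . D], [F → . P F D], [P → . E ( (], [P → . E F], [P → . e e], [P → e . e] }

GOTO(I, 'e') = CLOSURE({ [A → αX.β] : [A → α.Xβ] ∈ I, X = 'e' })

Items with dot before 'e', with the dot advanced:
  [E → . e F P] → [E → e . F P]
  [P → . e e] → [P → e . e]
Closure of the advanced items:
  [E → e . F P] has the dot before F: add [F → . P F D], [F → . D F id], [F → . D]
  [F → . P F D] has the dot before P: add [P → . E F], [P → . e e], [P → . E ( (]
  [F → . D F id] has the dot before D: add [D → . E]
  [P → . E F] has the dot before E: add [E → . e F P], [E → . (]

GOTO = { [D → . E], [E → . (], [E → . e F P], [E → e . F P], [F → . D F id], [F → . D], [F → . P F D], [P → . E ( (], [P → . E F], [P → . e e], [P → e . e] }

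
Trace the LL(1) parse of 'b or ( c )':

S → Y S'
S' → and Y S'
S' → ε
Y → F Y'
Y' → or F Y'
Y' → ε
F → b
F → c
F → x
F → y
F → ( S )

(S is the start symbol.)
Stack is shown with the top on the left.

Stack              Input         Action
---------------------------------------
S $                b or ( c ) $  output S → Y S'
Y S' $             b or ( c ) $  output Y → F Y'
F Y' S' $          b or ( c ) $  output F → b
b Y' S' $          b or ( c ) $  match 'b'
Y' S' $            or ( c ) $    output Y' → or F Y'
or F Y' S' $       or ( c ) $    match 'or'
F Y' S' $          ( c ) $       output F → ( S )
( S ) Y' S' $      ( c ) $       match '('
S ) Y' S' $        c ) $         output S → Y S'
Y S' ) Y' S' $     c ) $         output Y → F Y'
F Y' S' ) Y' S' $  c ) $         output F → c
c Y' S' ) Y' S' $  c ) $         match 'c'
Y' S' ) Y' S' $    ) $           output Y' → ε
S' ) Y' S' $       ) $           output S' → ε
) Y' S' $          ) $           match ')'
Y' S' $            $             output Y' → ε
S' $               $             output S' → ε
$                  $             accept

The string is accepted.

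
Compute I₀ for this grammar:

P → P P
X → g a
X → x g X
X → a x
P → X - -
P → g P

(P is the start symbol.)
First, augment the grammar with P' → P
I₀ = CLOSURE({ [P' → . P] }):
  [P' → . P] has the dot before P: add [P → . P P], [P → . X - -], [P → . g P]
  [P → . X - -] has the dot before X: add [X → . g a], [X → . x g X], [X → . a x]
No further items can be added.

I₀ = { [P → . P P], [P → . X - -], [P → . g P], [P' → . P], [X → . a x], [X → . g a], [X → . x g X] }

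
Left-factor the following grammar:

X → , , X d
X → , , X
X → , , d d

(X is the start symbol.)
X → , , X'
X' → X X''
X'' → d
X'' → ε
X' → d d

Left-factoring transforms A → αβ₁ | αβ₂ into A → αA' and A' → β₁ | β₂
(α is the longest common prefix among the alternatives). Repeat until
no nonterminal has two alternatives with a common prefix.

Round 1: X has alternatives sharing prefix ', ,'. Introduce X': X → , , X'
  Add: X' → X d
  Add: X' → X
  Add: X' → d d

Round 2: X' has alternatives sharing prefix 'X'. Introduce X'': X' → X X''
  Add: X'' → d
  Add: X'' → ε

No remaining common prefixes — done.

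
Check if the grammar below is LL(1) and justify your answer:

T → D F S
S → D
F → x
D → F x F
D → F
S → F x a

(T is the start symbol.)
Relevant sets:
  FIRST(D) = { 'x' }
  FIRST(F) = { 'x' }

For S:
  PREDICT(S → D) = { 'x' }
  PREDICT(S → F x a) = { 'x' }
For D:
  PREDICT(D → F x F) = { 'x' }
  PREDICT(D → F) = { 'x' }
T, F have a single production, so nothing to check there.

Conflict found: Predict set conflict for S: { 'x' }
The grammar is NOT LL(1).

Answer: No. Predict set conflict for S: { 'x' }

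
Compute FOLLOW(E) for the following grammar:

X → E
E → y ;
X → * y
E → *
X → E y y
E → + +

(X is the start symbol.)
{ $, 'y' }

In X → E: E is at the end, add FOLLOW(X)
In X → E y y: E is followed by y y, add FIRST(y y) \ {ε} = { 'y' }

The FOLLOW sets referred to above (computed the same way, to a fixed point):
  FOLLOW(X) = { $ }

Taking the union: FOLLOW(E) = { $, 'y' }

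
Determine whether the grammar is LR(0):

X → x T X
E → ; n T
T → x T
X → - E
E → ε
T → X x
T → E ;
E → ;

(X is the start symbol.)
Augment with X' → X and build the canonical LR(0) collection (I0 = CLOSURE({[X' → . X]}), then GOTO on every symbol after a dot until no new states appear). It has 16 states:
  I0: { [X → . - E], [X → . x T X], [X' → . X] }  — shift
  I1: { [E → . ; n T], [E → . ;], [E → .], [X → - . E] }  — shift, reduce
  I2: { [X' → X .] }  — accept
  I3: { [E → . ; n T], [E → . ;], [E → .], [T → . E ;], [T → . X x], [T → . x T], [X → . - E], [X → . x T X], [X → x . T X] }  — shift, reduce
  I4: { [E → ; . n T], [E → ; .] }  — shift, reduce
  I5: { [T → E . ;] }  — shift
  I6: { [X → . - E], [X → . x T X], [X → x T . X] }  — shift
  I7: { [T → X . x] }  — shift
  I8: { [E → . ; n T], [E → . ;], [E → .], [T → . E ;], [T → . X x], [T → . x T], [T → x . T], [X → . - E], [X → . x T X], [X → x . T X] }  — shift, reduce
  I9: { [T → x T .], [X → . - E], [X → . x T X], [X → x T . X] }  — shift, reduce
  I10: { [X → x T X .] }  — reduce
  I11: { [T → X x .] }  — reduce
  I12: { [T → E ; .] }  — reduce
  I13: { [E → . ; n T], [E → . ;], [E → .], [E → ; n . T], [T → . E ;], [T → . X x], [T → . x T], [X → . - E], [X → . x T X] }  — shift, reduce
  I14: { [E → ; n T .] }  — reduce
  I15: { [X → - E .] }  — reduce

Conflict in state I1:
  Shift-reduce conflict between [E → .] and [E → . ;]
So the grammar is NOT LR(0).

Answer: No. Shift-reduce conflict between [E → .] and [E → . ;]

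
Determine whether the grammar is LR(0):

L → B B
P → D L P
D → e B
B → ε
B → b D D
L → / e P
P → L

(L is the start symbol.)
A grammar is LR(0) if no state in the canonical LR(0) collection has:
  - both a shift item (dot before a terminal) and a complete item (shift-reduce conflict), or
  - two or more complete items (reduce-reduce conflict; the accept item [L' → L .] counts as a complete item here).

Augment with L' → L and build the canonical LR(0) collection (I0 = CLOSURE({[L' → . L]}), then GOTO on every symbol after a dot until no new states appear). It has 16 states:
  I0: { [B → . b D D], [B → .], [L → . / e P], [L → . B B], [L' → . L] }  — shift, reduce
  I1: { [L → / . e P] }  — shift
  I2: { [B → . b D D], [B → .], [L → B . B] }  — shift, reduce
  I3: { [L' → L .] }  — accept
  I4: { [B → b . D D], [D → . e B] }  — shift
  I5: { [B → b D . D], [D → . e B] }  — shift
  I6: { [B → . b D D], [B → .], [D → e . B] }  — shift, reduce
  I7: { [D → e B .] }  — reduce
  I8: { [B → b D D .] }  — reduce
  I9: { [L → B B .] }  — reduce
  I10: { [B → . b D D], [B → .], [D → . e B], [L → . / e P], [L → . B B], [L → / e . P], [P → . D L P], [P → . L] }  — shift, reduce
  I11: { [B → . b D D], [B → .], [L → . / e P], [L → . B B], [P → D . L P] }  — shift, reduce
  I12: { [P → L .] }  — reduce
  I13: { [L → / e P .] }  — reduce
  I14: { [B → . b D D], [B → .], [D → . e B], [L → . / e P], [L → . B B], [P → . D L P], [P → . L], [P → D L . P] }  — shift, reduce
  I15: { [P → D L P .] }  — reduce

Conflict in state I0:
  Shift-reduce conflict between [B → .] and [B → . b D D]
So the grammar is NOT LR(0).

Answer: No. Shift-reduce conflict between [B → .] and [B → . b D D]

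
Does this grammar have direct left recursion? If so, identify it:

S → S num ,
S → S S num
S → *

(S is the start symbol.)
Direct left recursion occurs when N → N α for some non-terminal N (the right-hand side begins with the left-hand side itself).

S → S num ,: LEFT RECURSIVE (starts with S)
S → S S num: LEFT RECURSIVE (starts with S)
S → *: starts with '*'

The grammar has direct left recursion on: S.

Answer: Yes, S is left-recursive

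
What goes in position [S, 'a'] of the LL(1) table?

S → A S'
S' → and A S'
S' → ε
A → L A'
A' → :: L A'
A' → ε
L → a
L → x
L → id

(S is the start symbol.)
S → A S'

To find M[S, 'a'], we find productions for S where 'a' is in the predict set (PREDICT(N → α) = (FIRST(α) \ {ε}) ∪ (FOLLOW(N) if α ⇒* ε)).

Relevant sets:
  FIRST(A) = { 'a', 'id', 'x' }

S → A S': PREDICT = { 'a', 'id', 'x' }
  'a' is in predict set, so this production goes in M[S, 'a']

M[S, 'a'] = S → A S'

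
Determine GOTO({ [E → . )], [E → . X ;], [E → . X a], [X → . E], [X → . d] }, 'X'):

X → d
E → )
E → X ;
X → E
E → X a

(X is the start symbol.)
GOTO(I, 'X') = CLOSURE({ [A → αX.β] : [A → α.Xβ] ∈ I, X = 'X' })

Items with dot before 'X', with the dot advanced:
  [E → . X ;] → [E → X . ;]
  [E → . X a] → [E → X . a]
Closure adds nothing (no advanced item has the dot before a non-terminal).

GOTO = { [E → X . ;], [E → X . a] }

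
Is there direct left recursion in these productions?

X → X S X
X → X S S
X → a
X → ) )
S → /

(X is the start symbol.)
Yes, X is left-recursive

Direct left recursion occurs when N → N α for some non-terminal N (the right-hand side begins with the left-hand side itself).

X → X S X: LEFT RECURSIVE (starts with X)
X → X S S: LEFT RECURSIVE (starts with X)
X → a: starts with a
X → ) ): starts with ')'
S → /: starts with '/'

The grammar has direct left recursion on: X.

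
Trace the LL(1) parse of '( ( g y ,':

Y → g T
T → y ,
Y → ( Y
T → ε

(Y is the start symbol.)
Stack is shown with the top on the left.

Stack  Input        Action
--------------------------
Y $    ( ( g y , $  output Y → ( Y
( Y $  ( ( g y , $  match '('
Y $    ( g y , $    output Y → ( Y
( Y $  ( g y , $    match '('
Y $    g y , $      output Y → g T
g T $  g y , $      match 'g'
T $    y , $        output T → y ,
y , $  y , $        match 'y'
, $    , $          match ','
$      $            accept

The string is accepted.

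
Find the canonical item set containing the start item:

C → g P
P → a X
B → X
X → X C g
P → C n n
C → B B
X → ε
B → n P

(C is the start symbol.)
{ [B → . X], [B → . n P], [C → . B B], [C → . g P], [C' → . C], [X → . X C g], [X → .] }

First, augment the grammar with C' → C
I₀ = CLOSURE({ [C' → . C] }):
  [C' → . C] has the dot before C: add [C → . g P], [C → . B B]
  [C → . B B] has the dot before B: add [B → . X], [B → . n P]
  [B → . X] has the dot before X: add [X → . X C g], [X → .]
No further items can be added.

I₀ = { [B → . X], [B → . n P], [C → . B B], [C → . g P], [C' → . C], [X → . X C g], [X → .] }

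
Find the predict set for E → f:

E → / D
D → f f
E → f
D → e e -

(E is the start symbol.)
{ 'f' }

PREDICT(E → f) = (FIRST(RHS) \ {ε}) ∪ (FOLLOW(E) if ε ∈ FIRST(RHS), i.e. RHS ⇒* ε)
FIRST(f) = { 'f' }
ε ∉ FIRST(f), so FOLLOW(E) is not added.
PREDICT(E → f) = { 'f' }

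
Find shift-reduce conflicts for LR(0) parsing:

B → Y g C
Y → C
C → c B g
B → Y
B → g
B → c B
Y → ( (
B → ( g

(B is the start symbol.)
Yes — I4: [B → Y .] vs [B → Y . g C]; I7: [B → c B .] vs [C → c B . g]

A shift-reduce conflict occurs when an LR(0) state has both:
  - a complete (reduce) item [A → α .] (dot at the end), and
  - a shift item [B → β . c γ] (dot before a terminal).

Augment with B' → B and build the canonical LR(0) collection (I0 = CLOSURE({[B' → . B]}), then GOTO on every symbol after a dot until no new states appear). It has 15 states:
  I0: { [B → . ( g], [B → . Y g C], [B → . Y], [B → . c B], [B → . g], [B' → . B], [C → . c B g], [Y → . ( (], [Y → . C] }  — shift
  I1: { [B → ( . g], [Y → ( . (] }  — shift
  I2: { [B' → B .] }  — accept
  I3: { [Y → C .] }  — reduce
  I4: { [B → Y . g C], [B → Y .] }  — shift, reduce
  I5: { [B → . ( g], [B → . Y g C], [B → . Y], [B → . c B], [B → . g], [B → c . B], [C → . c B g], [C → c . B g], [Y → . ( (], [Y → . C] }  — shift
  I6: { [B → g .] }  — reduce
  I7: { [B → c B .], [C → c B . g] }  — shift, reduce
  I8: { [C → c B g .] }  — reduce
  I9: { [B → Y g . C], [C → . c B g] }  — shift
  I10: { [B → Y g C .] }  — reduce
  I11: { [B → . ( g], [B → . Y g C], [B → . Y], [B → . c B], [B → . g], [C → . c B g], [C → c . B g], [Y → . ( (], [Y → . C] }  — shift
  I12: { [C → c B . g] }  — shift
  I13: { [Y → ( ( .] }  — reduce
  I14: { [B → ( g .] }  — reduce

I4 contains reduce item [B → Y .] and shift item [B → Y . g C] — shift-reduce conflict.
I7 contains reduce item [B → c B .] and shift item [C → c B . g] — shift-reduce conflict.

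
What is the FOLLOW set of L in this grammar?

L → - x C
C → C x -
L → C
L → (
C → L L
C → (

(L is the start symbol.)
L is the start symbol, so $ ∈ FOLLOW(L).
In C → L L: L is followed by L, add FIRST(L) \ {ε} = { '(', '-' }
In C → L L: L is at the end, add FOLLOW(C)

The FOLLOW sets referred to above (computed the same way, to a fixed point):
  FOLLOW(C) = { $, '(', '-', 'x' }

Taking the union: FOLLOW(L) = { $, '(', '-', 'x' }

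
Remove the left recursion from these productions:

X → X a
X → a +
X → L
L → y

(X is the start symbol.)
X is directly left-recursive. The standard transformation for
  A → A α₁ | ... | A α_m | β₁ | ... | β_n
is
  A  → β₁ A' | ... | β_n A'
  A' → α₁ A' | ... | α_m A' | ε

X → a + becomes X → a + X'
X → L becomes X → L X'
X → X a becomes X' → a X'
Add X' → ε

Productions for other non-terminals are unchanged:
  L → y

Resulting grammar:
X → a + X'
X → L X'
X' → a X'
X' → ε
L → y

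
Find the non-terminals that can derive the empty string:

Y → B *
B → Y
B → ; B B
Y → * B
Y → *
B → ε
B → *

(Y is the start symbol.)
ε-productions: B → ε
So B is immediately nullable.
No further non-terminal can be added: every production for the remaining non-terminals contains a terminal or a non-nullable non-terminal.
Nullable = { 'B' }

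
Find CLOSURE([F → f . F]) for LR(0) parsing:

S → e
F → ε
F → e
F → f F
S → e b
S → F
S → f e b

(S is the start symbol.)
Start with: [F → f . F]
  [F → f . F] has the dot before F: add [F → .], [F → . e], [F → . f F]
No further items can be added.

CLOSURE = { [F → . e], [F → . f F], [F → .], [F → f . F] }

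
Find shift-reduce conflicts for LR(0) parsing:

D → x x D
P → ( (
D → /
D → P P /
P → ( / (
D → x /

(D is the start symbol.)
A shift-reduce conflict occurs when an LR(0) state has both:
  - a complete (reduce) item [A → α .] (dot at the end), and
  - a shift item [B → β . c γ] (dot before a terminal).

Augment with D' → D and build the canonical LR(0) collection (I0 = CLOSURE({[D' → . D]}), then GOTO on every symbol after a dot until no new states appear). It has 14 states:
  I0: { [D → . /], [D → . P P /], [D → . x /], [D → . x x D], [D' → . D], [P → . ( (], [P → . ( / (] }  — shift
  I1: { [P → ( . (], [P → ( . / (] }  — shift
  I2: { [D → / .] }  — reduce
  I3: { [D' → D .] }  — accept
  I4: { [D → P . P /], [P → . ( (], [P → . ( / (] }  — shift
  I5: { [D → x . /], [D → x . x D] }  — shift
  I6: { [D → x / .] }  — reduce
  I7: { [D → . /], [D → . P P /], [D → . x /], [D → . x x D], [D → x x . D], [P → . ( (], [P → . ( / (] }  — shift
  I8: { [D → x x D .] }  — reduce
  I9: { [D → P P . /] }  — shift
  I10: { [D → P P / .] }  — reduce
  I11: { [P → ( ( .] }  — reduce
  I12: { [P → ( / . (] }  — shift
  I13: { [P → ( / ( .] }  — reduce

No state contains both a complete item and a shift item.

Answer: No shift-reduce conflicts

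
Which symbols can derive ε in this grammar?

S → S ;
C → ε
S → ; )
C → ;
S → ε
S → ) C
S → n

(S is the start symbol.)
ε-productions: C → ε, S → ε
So C, S are immediately nullable.
Every non-terminal is now nullable.
Nullable = { 'C', 'S' }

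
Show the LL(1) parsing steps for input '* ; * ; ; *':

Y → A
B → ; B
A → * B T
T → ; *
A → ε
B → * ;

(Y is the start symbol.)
LL(1) parsing maintains a stack (initially the start symbol over $) and the input. At each step: if the stack top is a terminal, match it against the current input token; if it is a non-terminal N, replace it with the RHS of M[N, lookahead] (the unique production whose predict set contains the lookahead).

Stack is shown with the top on the left.

Stack    Input          Action
------------------------------
Y $      * ; * ; ; * $  output Y → A
A $      * ; * ; ; * $  output A → * B T
* B T $  * ; * ; ; * $  match '*'
B T $    ; * ; ; * $    output B → ; B
; B T $  ; * ; ; * $    match ';'
B T $    * ; ; * $      output B → * ;
* ; T $  * ; ; * $      match '*'
; T $    ; ; * $        match ';'
T $      ; * $          output T → ; *
; * $    ; * $          match ';'
* $      * $            match '*'
$        $              accept

The string is accepted.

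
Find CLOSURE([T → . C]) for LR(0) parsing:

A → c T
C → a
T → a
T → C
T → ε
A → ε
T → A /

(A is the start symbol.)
To compute CLOSURE, for each item [A → α.Bβ] where B is a non-terminal, add [B → .γ] for all productions B → γ; repeat for the newly added items until nothing changes.

Start with: [T → . C]
  [T → . C] has the dot before C: add [C → . a]
No further items can be added.

CLOSURE = { [C → . a], [T → . C] }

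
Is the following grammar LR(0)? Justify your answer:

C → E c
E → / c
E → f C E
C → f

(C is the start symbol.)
No. Shift-reduce conflict between [C → f .] and [C → . f]

A grammar is LR(0) if no state in the canonical LR(0) collection has:
  - both a shift item (dot before a terminal) and a complete item (shift-reduce conflict), or
  - two or more complete items (reduce-reduce conflict; the accept item [C' → C .] counts as a complete item here).

Augment with C' → C and build the canonical LR(0) collection (I0 = CLOSURE({[C' → . C]}), then GOTO on every symbol after a dot until no new states appear). It has 10 states:
  I0: { [C → . E c], [C → . f], [C' → . C], [E → . / c], [E → . f C E] }  — shift
  I1: { [E → / . c] }  — shift
  I2: { [C' → C .] }  — accept
  I3: { [C → E . c] }  — shift
  I4: { [C → . E c], [C → . f], [C → f .], [E → . / c], [E → . f C E], [E → f . C E] }  — shift, reduce
  I5: { [E → . / c], [E → . f C E], [E → f C . E] }  — shift
  I6: { [E → f C E .] }  — reduce
  I7: { [C → . E c], [C → . f], [E → . / c], [E → . f C E], [E → f . C E] }  — shift
  I8: { [C → E c .] }  — reduce
  I9: { [E → / c .] }  — reduce

Conflict in state I4:
  Shift-reduce conflict between [C → f .] and [C → . f]
So the grammar is NOT LR(0).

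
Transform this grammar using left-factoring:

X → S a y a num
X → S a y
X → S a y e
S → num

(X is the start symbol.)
X → S a y X'
X' → a num
X' → ε
X' → e
S → num

Left-factoring transforms A → αβ₁ | αβ₂ into A → αA' and A' → β₁ | β₂
(α is the longest common prefix among the alternatives). Repeat until
no nonterminal has two alternatives with a common prefix.

Round 1: X has alternatives sharing prefix 'S a y'. Introduce X': X → S a y X'
  Add: X' → a num
  Add: X' → ε
  Add: X' → e

No remaining common prefixes — done.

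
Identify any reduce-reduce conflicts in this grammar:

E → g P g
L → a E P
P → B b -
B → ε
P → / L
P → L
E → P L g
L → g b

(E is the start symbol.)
A reduce-reduce conflict occurs when an LR(0) state has two complete items [A → α .] and [B → β .] — both call for a reduction, and with no lookahead the parser cannot choose between them.

Augment with E' → E and build the canonical LR(0) collection (I0 = CLOSURE({[E' → . E]}), then GOTO on every symbol after a dot until no new states appear). It has 19 states:
  I0: { [B → .], [E → . P L g], [E → . g P g], [E' → . E], [L → . a E P], [L → . g b], [P → . / L], [P → . B b -], [P → . L] }  — shift, reduce
  I1: { [L → . a E P], [L → . g b], [P → / . L] }  — shift
  I2: { [P → B . b -] }  — shift
  I3: { [E' → E .] }  — accept
  I4: { [P → L .] }  — reduce
  I5: { [E → P . L g], [L → . a E P], [L → . g b] }  — shift
  I6: { [B → .], [E → . P L g], [E → . g P g], [L → . a E P], [L → . g b], [L → a . E P], [P → . / L], [P → . B b -], [P → . L] }  — shift, reduce
  I7: { [B → .], [E → g . P g], [L → . a E P], [L → . g b], [L → g . b], [P → . / L], [P → . B b -], [P → . L] }  — shift, reduce
  I8: { [E → g P . g] }  — shift
  I9: { [L → g b .] }  — reduce
  I10: { [L → g . b] }  — shift
  I11: { [E → g P g .] }  — reduce
  I12: { [B → .], [L → . a E P], [L → . g b], [L → a E . P], [P → . / L], [P → . B b -], [P → . L] }  — shift, reduce
  I13: { [L → a E P .] }  — reduce
  I14: { [E → P L . g] }  — shift
  I15: { [E → P L g .] }  — reduce
  I16: { [P → B b . -] }  — shift
  I17: { [P → B b - .] }  — reduce
  I18: { [P → / L .] }  — reduce

No state contains more than one complete item.

Answer: No reduce-reduce conflicts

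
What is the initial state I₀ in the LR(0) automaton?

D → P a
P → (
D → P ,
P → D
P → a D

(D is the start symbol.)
First, augment the grammar with D' → D
I₀ = CLOSURE({ [D' → . D] }):
  [D' → . D] has the dot before D: add [D → . P a], [D → . P ,]
  [D → . P a] has the dot before P: add [P → . (], [P → . D], [P → . a D]
No further items can be added.

I₀ = { [D → . P ,], [D → . P a], [D' → . D], [P → . (], [P → . D], [P → . a D] }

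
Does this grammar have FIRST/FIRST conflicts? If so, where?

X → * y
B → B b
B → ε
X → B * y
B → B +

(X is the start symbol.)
Yes. X → '*' y / X → B '*' y on { '*' }; B → B b / B → B '+' on { '+', 'b' }

A FIRST/FIRST conflict occurs when two productions N → α and N → β for the same non-terminal have FIRST(α) ∩ FIRST(β) ≠ ∅ (with ε ∈ FIRST of a nullable right-hand side, so two nullable alternatives also conflict).

FIRST sets of the non-terminals at (or reachable through a nullable prefix from) the front of some alternative:
  FIRST(B) = { '+', 'b', ε }

Productions for X:
  X → * y: FIRST = { '*' }
  X → B * y: FIRST = { '*', '+', 'b' }
Productions for B:
  B → B b: FIRST = { '+', 'b' }
  B → ε: FIRST = { ε }
  B → B +: FIRST = { '+', 'b' }

Conflict for X: X → * y and X → B * y
  Overlap: { '*' }
Conflict for B: B → B b and B → B +
  Overlap: { '+', 'b' }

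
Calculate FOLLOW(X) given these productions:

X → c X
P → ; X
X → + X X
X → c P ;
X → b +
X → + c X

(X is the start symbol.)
X is the start symbol, so $ ∈ FOLLOW(X).
In X → c X: X is at the end; this adds FOLLOW(X) to itself — nothing new
In P → ; X: X is at the end, add FOLLOW(P)
In X → + X X: X is followed by X, add FIRST(X) \ {ε} = { '+', 'b', 'c' }
In X → + X X: X is at the end; this adds FOLLOW(X) to itself — nothing new
In X → + c X: X is at the end; this adds FOLLOW(X) to itself — nothing new

The FOLLOW sets referred to above (computed the same way, to a fixed point):
  FOLLOW(P) = { ';' }

Taking the union: FOLLOW(X) = { $, '+', ';', 'b', 'c' }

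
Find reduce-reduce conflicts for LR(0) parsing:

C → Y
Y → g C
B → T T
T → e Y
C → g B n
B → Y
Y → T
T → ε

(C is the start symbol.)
A reduce-reduce conflict occurs when an LR(0) state has two complete items [A → α .] and [B → β .] — both call for a reduction, and with no lookahead the parser cannot choose between them.

Augment with C' → C and build the canonical LR(0) collection (I0 = CLOSURE({[C' → . C]}), then GOTO on every symbol after a dot until no new states appear). It has 14 states:
  I0: { [C → . Y], [C → . g B n], [C' → . C], [T → . e Y], [T → .], [Y → . T], [Y → . g C] }  — shift, reduce
  I1: { [C' → C .] }  — accept
  I2: { [Y → T .] }  — reduce
  I3: { [C → Y .] }  — reduce
  I4: { [T → . e Y], [T → .], [T → e . Y], [Y → . T], [Y → . g C] }  — shift, reduce
  I5: { [B → . T T], [B → . Y], [C → . Y], [C → . g B n], [C → g . B n], [T → . e Y], [T → .], [Y → . T], [Y → . g C], [Y → g . C] }  — shift, reduce
  I6: { [C → g B . n] }  — shift
  I7: { [Y → g C .] }  — reduce
  I8: { [B → T . T], [T → . e Y], [T → .], [Y → T .] }  — shift, 2 reduces
  I9: { [B → Y .], [C → Y .] }  — 2 reduces
  I10: { [B → T T .] }  — reduce
  I11: { [C → g B n .] }  — reduce
  I12: { [T → e Y .] }  — reduce
  I13: { [C → . Y], [C → . g B n], [T → . e Y], [T → .], [Y → . T], [Y → . g C], [Y → g . C] }  — shift, reduce

I8 contains complete items [T → .], [Y → T .] — reduce-reduce conflict.
I9 contains complete items [B → Y .], [C → Y .] — reduce-reduce conflict.

Answer: Yes — I8: [T → .] vs [Y → T .]; I9: [B → Y .] vs [C → Y .]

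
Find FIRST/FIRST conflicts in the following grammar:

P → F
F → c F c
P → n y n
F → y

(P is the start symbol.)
FIRST sets of the non-terminals at (or reachable through a nullable prefix from) the front of some alternative:
  FIRST(F) = { 'c', 'y' }

Productions for P:
  P → F: FIRST = { 'c', 'y' }
  P → n y n: FIRST = { 'n' }
Productions for F:
  F → c F c: FIRST = { 'c' }
  F → y: FIRST = { 'y' }

All alternatives of each non-terminal have pairwise disjoint FIRST sets.

Answer: No FIRST/FIRST conflicts.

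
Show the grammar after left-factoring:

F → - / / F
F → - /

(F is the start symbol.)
F → - / F'
F' → / F
F' → ε

Left-factoring transforms A → αβ₁ | αβ₂ into A → αA' and A' → β₁ | β₂
(α is the longest common prefix among the alternatives). Repeat until
no nonterminal has two alternatives with a common prefix.

Round 1: F has alternatives sharing prefix '- /'. Introduce F': F → - / F'
  Add: F' → / F
  Add: F' → ε

No remaining common prefixes — done.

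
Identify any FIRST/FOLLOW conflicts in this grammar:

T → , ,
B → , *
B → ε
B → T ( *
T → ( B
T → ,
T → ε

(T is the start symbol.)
Nullable non-terminals: B, T.
FIRST sets used below: FIRST(T) = { '(', ',', ε }

B: nullable alternative(s) B → ε; FOLLOW(B) = { $, '(' }
  B → , *: FIRST \ {ε} = { ',' } — disjoint from FOLLOW(B)
  B → ε: FIRST \ {ε} = { } — this is the only nullable alternative, skip
  B → T ( *: FIRST \ {ε} = { '(', ',' } — overlaps FOLLOW(B) on { '(' }: CONFLICT

T: nullable alternative(s) T → ε; FOLLOW(T) = { $, '(' }
  T → , ,: FIRST \ {ε} = { ',' } — disjoint from FOLLOW(T)
  T → ( B: FIRST \ {ε} = { '(' } — overlaps FOLLOW(T) on { '(' }: CONFLICT
  T → ,: FIRST \ {ε} = { ',' } — disjoint from FOLLOW(T)
  T → ε: FIRST \ {ε} = { } — this is the only nullable alternative, skip

So the grammar has 2 FIRST/FOLLOW conflicts (marked CONFLICT above).

Answer: Yes. T → '(' B with FOLLOW(T) on { '(' }; B → T '(' '*' with FOLLOW(B) on { '(' }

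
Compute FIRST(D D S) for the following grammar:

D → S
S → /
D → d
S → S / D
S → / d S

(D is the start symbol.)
{ '/', 'd' }

FIRST sets of the non-terminals involved (from the grammar, by fixed-point iteration):
  FIRST(D) = { '/', 'd' }

To compute FIRST(D D S), process the symbols left to right:
Symbol D is a non-terminal. Add FIRST(D) \ {ε} = { '/', 'd' }
D is not nullable (ε ∉ FIRST(D)), so stop here.
FIRST(D D S) = { '/', 'd' }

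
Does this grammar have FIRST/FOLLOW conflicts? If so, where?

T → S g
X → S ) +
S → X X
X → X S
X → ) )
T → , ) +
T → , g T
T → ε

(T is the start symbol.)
Nullable non-terminals: T.
FIRST sets used below: FIRST(S) = { ')' }

T: nullable alternative(s) T → ε; FOLLOW(T) = { $ }
  T → S g: FIRST \ {ε} = { ')' } — disjoint from FOLLOW(T)
  T → , ) +: FIRST \ {ε} = { ',' } — disjoint from FOLLOW(T)
  T → , g T: FIRST \ {ε} = { ',' } — disjoint from FOLLOW(T)
  T → ε: FIRST \ {ε} = { } — this is the only nullable alternative, skip

S, X have no nullable alternative, so no FIRST/FOLLOW check is needed there.

No FIRST/FOLLOW conflicts found.

Answer: No FIRST/FOLLOW conflicts.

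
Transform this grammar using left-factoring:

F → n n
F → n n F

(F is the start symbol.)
Left-factoring transforms A → αβ₁ | αβ₂ into A → αA' and A' → β₁ | β₂
(α is the longest common prefix among the alternatives). Repeat until
no nonterminal has two alternatives with a common prefix.

Round 1: F has alternatives sharing prefix 'n n'. Introduce F': F → n n F'
  Add: F' → ε
  Add: F' → F

No remaining common prefixes — done.

Resulting grammar:
F → n n F'
F' → ε
F' → F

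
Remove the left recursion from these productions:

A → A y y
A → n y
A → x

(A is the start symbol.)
A is directly left-recursive. The standard transformation for
  A → A α₁ | ... | A α_m | β₁ | ... | β_n
is
  A  → β₁ A' | ... | β_n A'
  A' → α₁ A' | ... | α_m A' | ε

A → n y becomes A → n y A'
A → x becomes A → x A'
A → A y y becomes A' → y y A'
Add A' → ε

Resulting grammar:
A → n y A'
A → x A'
A' → y y A'
A' → ε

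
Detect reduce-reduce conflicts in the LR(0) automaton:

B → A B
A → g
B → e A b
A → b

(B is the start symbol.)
No reduce-reduce conflicts

A reduce-reduce conflict occurs when an LR(0) state has two complete items [A → α .] and [B → β .] — both call for a reduction, and with no lookahead the parser cannot choose between them.

Augment with B' → B and build the canonical LR(0) collection (I0 = CLOSURE({[B' → . B]}), then GOTO on every symbol after a dot until no new states appear). It has 9 states:
  I0: { [A → . b], [A → . g], [B → . A B], [B → . e A b], [B' → . B] }  — shift
  I1: { [A → . b], [A → . g], [B → . A B], [B → . e A b], [B → A . B] }  — shift
  I2: { [B' → B .] }  — accept
  I3: { [A → b .] }  — reduce
  I4: { [A → . b], [A → . g], [B → e . A b] }  — shift
  I5: { [A → g .] }  — reduce
  I6: { [B → e A . b] }  — shift
  I7: { [B → e A b .] }  — reduce
  I8: { [B → A B .] }  — reduce

No state contains more than one complete item.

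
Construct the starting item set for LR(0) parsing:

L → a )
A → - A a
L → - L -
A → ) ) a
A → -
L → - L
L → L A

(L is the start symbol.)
{ [L → . - L -], [L → . - L], [L → . L A], [L → . a )], [L' → . L] }

First, augment the grammar with L' → L
I₀ = CLOSURE({ [L' → . L] }):
  [L' → . L] has the dot before L: add [L → . a )], [L → . - L -], [L → . - L], [L → . L A]
No further items can be added.

I₀ = { [L → . - L -], [L → . - L], [L → . L A], [L → . a )], [L' → . L] }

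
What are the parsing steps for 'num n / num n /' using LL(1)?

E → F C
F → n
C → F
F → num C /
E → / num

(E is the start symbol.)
LL(1) parsing maintains a stack (initially the start symbol over $) and the input. At each step: if the stack top is a terminal, match it against the current input token; if it is a non-terminal N, replace it with the RHS of M[N, lookahead] (the unique production whose predict set contains the lookahead).

Stack is shown with the top on the left.

Stack        Input              Action
--------------------------------------
E $          num n / num n / $  output E → F C
F C $        num n / num n / $  output F → num C /
num C / C $  num n / num n / $  match 'num'
C / C $      n / num n / $      output C → F
F / C $      n / num n / $      output F → n
n / C $      n / num n / $      match 'n'
/ C $        / num n / $        match '/'
C $          num n / $          output C → F
F $          num n / $          output F → num C /
num C / $    num n / $          match 'num'
C / $        n / $              output C → F
F / $        n / $              output F → n
n / $        n / $              match 'n'
/ $          / $                match '/'
$            $                  accept

The string is accepted.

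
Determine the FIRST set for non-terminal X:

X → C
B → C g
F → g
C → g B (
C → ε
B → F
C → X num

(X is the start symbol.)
FIRST sets of the other non-terminals involved (by the same procedure, iterated to a fixed point):
  FIRST(C) = { 'g', 'num', ε }

From X → C:
  - C is a non-terminal: add FIRST(C) \ {ε} = { 'g', 'num' }
    C is nullable and nothing follows, so the whole right-hand side can vanish: ε ∈ FIRST(X)

Collecting: FIRST(X) = { 'g', 'num', ε }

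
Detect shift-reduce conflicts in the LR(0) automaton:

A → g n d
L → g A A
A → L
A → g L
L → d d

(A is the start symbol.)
A shift-reduce conflict occurs when an LR(0) state has both:
  - a complete (reduce) item [A → α .] (dot at the end), and
  - a shift item [B → β . c γ] (dot before a terminal).

Augment with A' → A and build the canonical LR(0) collection (I0 = CLOSURE({[A' → . A]}), then GOTO on every symbol after a dot until no new states appear). It has 11 states:
  I0: { [A → . L], [A → . g L], [A → . g n d], [A' → . A], [L → . d d], [L → . g A A] }  — shift
  I1: { [A' → A .] }  — accept
  I2: { [A → L .] }  — reduce
  I3: { [L → d . d] }  — shift
  I4: { [A → . L], [A → . g L], [A → . g n d], [A → g . L], [A → g . n d], [L → . d d], [L → . g A A], [L → g . A A] }  — shift
  I5: { [A → . L], [A → . g L], [A → . g n d], [L → . d d], [L → . g A A], [L → g A . A] }  — shift
  I6: { [A → L .], [A → g L .] }  — 2 reduces
  I7: { [A → g n . d] }  — shift
  I8: { [A → g n d .] }  — reduce
  I9: { [L → g A A .] }  — reduce
  I10: { [L → d d .] }  — reduce

No state contains both a complete item and a shift item.

Answer: No shift-reduce conflicts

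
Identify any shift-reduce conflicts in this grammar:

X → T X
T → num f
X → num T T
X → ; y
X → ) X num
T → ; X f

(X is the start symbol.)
No shift-reduce conflicts

Augment with X' → X and build the canonical LR(0) collection (I0 = CLOSURE({[X' → . X]}), then GOTO on every symbol after a dot until no new states appear). It has 17 states:
  I0: { [T → . ; X f], [T → . num f], [X → . ) X num], [X → . ; y], [X → . T X], [X → . num T T], [X' → . X] }  — shift
  I1: { [T → . ; X f], [T → . num f], [X → ) . X num], [X → . ) X num], [X → . ; y], [X → . T X], [X → . num T T] }  — shift
  I2: { [T → . ; X f], [T → . num f], [T → ; . X f], [X → . ) X num], [X → . ; y], [X → . T X], [X → . num T T], [X → ; . y] }  — shift
  I3: { [T → . ; X f], [T → . num f], [X → . ) X num], [X → . ; y], [X → . T X], [X → . num T T], [X → T . X] }  — shift
  I4: { [X' → X .] }  — accept
  I5: { [T → . ; X f], [T → . num f], [T → num . f], [X → num . T T] }  — shift
  I6: { [T → . ; X f], [T → . num f], [T → ; . X f], [X → . ) X num], [X → . ; y], [X → . T X], [X → . num T T] }  — shift
  I7: { [T → . ; X f], [T → . num f], [X → num T . T] }  — shift
  I8: { [T → num f .] }  — reduce
  I9: { [T → num . f] }  — shift
  I10: { [X → num T T .] }  — reduce
  I11: { [T → ; X . f] }  — shift
  I12: { [T → ; X f .] }  — reduce
  I13: { [X → T X .] }  — reduce
  I14: { [X → ; y .] }  — reduce
  I15: { [X → ) X . num] }  — shift
  I16: { [X → ) X num .] }  — reduce

No state contains both a complete item and a shift item.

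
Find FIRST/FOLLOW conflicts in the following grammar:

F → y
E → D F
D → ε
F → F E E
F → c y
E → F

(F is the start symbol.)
A FIRST/FOLLOW conflict occurs when a non-terminal N has a nullable alternative N → β (β ⇒* ε) and another alternative N → α with FIRST(α) ∩ FOLLOW(N) ≠ ∅: on such a lookahead the parser cannot decide between expanding α and letting N vanish via β.

Nullable non-terminals: D.
D has a nullable alternative but only one production, so nothing to check.

E, F have no nullable alternative, so no FIRST/FOLLOW check is needed there.

No FIRST/FOLLOW conflicts found.

Answer: No FIRST/FOLLOW conflicts.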